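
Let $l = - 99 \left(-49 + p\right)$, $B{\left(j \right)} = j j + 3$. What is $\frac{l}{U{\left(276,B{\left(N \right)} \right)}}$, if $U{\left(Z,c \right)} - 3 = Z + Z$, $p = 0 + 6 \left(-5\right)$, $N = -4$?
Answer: $\frac{2607}{185} \approx 14.092$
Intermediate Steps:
$B{\left(j \right)} = 3 + j^{2}$ ($B{\left(j \right)} = j^{2} + 3 = 3 + j^{2}$)
$p = -30$ ($p = 0 - 30 = -30$)
$U{\left(Z,c \right)} = 3 + 2 Z$ ($U{\left(Z,c \right)} = 3 + \left(Z + Z\right) = 3 + 2 Z$)
$l = 7821$ ($l = - 99 \left(-49 - 30\right) = \left(-99\right) \left(-79\right) = 7821$)
$\frac{l}{U{\left(276,B{\left(N \right)} \right)}} = \frac{7821}{3 + 2 \cdot 276} = \frac{7821}{3 + 552} = \frac{7821}{555} = 7821 \cdot \frac{1}{555} = \frac{2607}{185}$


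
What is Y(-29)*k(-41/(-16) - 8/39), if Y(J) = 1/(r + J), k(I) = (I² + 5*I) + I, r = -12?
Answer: -7671265/15964416 ≈ -0.48052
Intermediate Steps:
k(I) = I² + 6*I
Y(J) = 1/(-12 + J)
Y(-29)*k(-41/(-16) - 8/39) = ((-41/(-16) - 8/39)*(6 + (-41/(-16) - 8/39)))/(-12 - 29) = ((-41*(-1/16) - 8*1/39)*(6 + (-41*(-1/16) - 8*1/39)))/(-41) = -(41/16 - 8/39)*(6 + (41/16 - 8/39))/41 = -1471*(6 + 1471/624)/25584 = -1471*5215/(25584*624) = -1/41*7671265/389376 = -7671265/15964416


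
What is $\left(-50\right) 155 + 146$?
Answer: $-7604$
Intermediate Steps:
$\left(-50\right) 155 + 146 = -7750 + 146 = -7604$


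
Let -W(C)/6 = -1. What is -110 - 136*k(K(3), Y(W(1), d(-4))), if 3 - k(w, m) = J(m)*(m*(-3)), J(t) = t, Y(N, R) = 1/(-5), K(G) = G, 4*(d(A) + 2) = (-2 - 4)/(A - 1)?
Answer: -13358/25 ≈ -534.32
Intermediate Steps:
W(C) = 6 (W(C) = -6*(-1) = 6)
d(A) = -2 - 3/(2*(-1 + A)) (d(A) = -2 + ((-2 - 4)/(A - 1))/4 = -2 + (-6/(-1 + A))/4 = -2 - 3/(2*(-1 + A)))
Y(N, R) = -⅕
k(w, m) = 3 + 3*m² (k(w, m) = 3 - m*m*(-3) = 3 - m*(-3*m) = 3 - (-3)*m² = 3 + 3*m²)
-110 - 136*k(K(3), Y(W(1), d(-4))) = -110 - 136*(3 + 3*(-⅕)²) = -110 - 136*(3 + 3*(1/25)) = -110 - 136*(3 + 3/25) = -110 - 136*78/25 = -110 - 10608/25 = -13358/25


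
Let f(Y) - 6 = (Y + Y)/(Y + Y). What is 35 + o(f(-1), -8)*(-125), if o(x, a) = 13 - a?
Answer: -2590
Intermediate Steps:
f(Y) = 7 (f(Y) = 6 + (Y + Y)/(Y + Y) = 6 + (2*Y)/((2*Y)) = 6 + (2*Y)*(1/(2*Y)) = 6 + 1 = 7)
35 + o(f(-1), -8)*(-125) = 35 + (13 - 1*(-8))*(-125) = 35 + (13 + 8)*(-125) = 35 + 21*(-125) = 35 - 2625 = -2590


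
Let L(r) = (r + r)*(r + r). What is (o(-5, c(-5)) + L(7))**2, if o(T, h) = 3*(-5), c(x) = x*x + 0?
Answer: 32761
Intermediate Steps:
L(r) = 4*r**2 (L(r) = (2*r)*(2*r) = 4*r**2)
c(x) = x**2 (c(x) = x**2 + 0 = x**2)
o(T, h) = -15
(o(-5, c(-5)) + L(7))**2 = (-15 + 4*7**2)**2 = (-15 + 4*49)**2 = (-15 + 196)**2 = 181**2 = 32761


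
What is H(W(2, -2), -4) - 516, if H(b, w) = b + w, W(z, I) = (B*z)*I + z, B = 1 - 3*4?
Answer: -474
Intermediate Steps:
B = -11 (B = 1 - 12 = -11)
W(z, I) = z - 11*I*z (W(z, I) = (-11*z)*I + z = -11*I*z + z = z - 11*I*z)
H(W(2, -2), -4) - 516 = (2*(1 - 11*(-2)) - 4) - 516 = (2*(1 + 22) - 4) - 516 = (2*23 - 4) - 516 = (46 - 4) - 516 = 42 - 516 = -474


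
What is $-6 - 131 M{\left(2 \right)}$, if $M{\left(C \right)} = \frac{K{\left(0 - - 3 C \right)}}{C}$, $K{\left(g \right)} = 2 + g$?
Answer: $-530$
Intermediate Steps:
$M{\left(C \right)} = \frac{2 + 3 C}{C}$ ($M{\left(C \right)} = \frac{2 + \left(0 - - 3 C\right)}{C} = \frac{2 + \left(0 + 3 C\right)}{C} = \frac{2 + 3 C}{C}$)
$-6 - 131 M{\left(2 \right)} = -6 - 131 \left(3 + \frac{2}{2}\right) = -6 - 131 \left(3 + 2 \cdot \frac{1}{2}\right) = -6 - 131 \left(3 + 1\right) = -6 - 524 = -530$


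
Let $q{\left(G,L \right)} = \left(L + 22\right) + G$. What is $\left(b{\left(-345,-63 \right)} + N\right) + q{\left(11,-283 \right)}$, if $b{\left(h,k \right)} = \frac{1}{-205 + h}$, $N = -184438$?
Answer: $- \frac{101578401}{550} \approx -1.8469 \cdot 10^{5}$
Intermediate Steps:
$q{\left(G,L \right)} = 22 + G + L$ ($q{\left(G,L \right)} = \left(22 + L\right) + G = 22 + G + L$)
$\left(b{\left(-345,-63 \right)} + N\right) + q{\left(11,-283 \right)} = \left(\frac{1}{-205 - 345} - 184438\right) + \left(22 + 11 - 283\right) = \left(\frac{1}{-550} - 184438\right) - 250 = \left(- \frac{1}{550} - 184438\right) - 250 = - \frac{101440901}{550} - 250 = - \frac{101578401}{550}$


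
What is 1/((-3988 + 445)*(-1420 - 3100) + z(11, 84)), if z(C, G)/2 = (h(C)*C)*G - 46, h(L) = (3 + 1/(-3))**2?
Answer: 3/48082228 ≈ 6.2393e-8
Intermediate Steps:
h(L) = 64/9 (h(L) = (3 - 1/3)**2 = (8/3)**2 = 64/9)
z(C, G) = -92 + 128*C*G/9 (z(C, G) = 2*((64*C/9)*G - 46) = 2*(64*C*G/9 - 46) = 2*(-46 + 64*C*G/9) = -92 + 128*C*G/9)
1/((-3988 + 445)*(-1420 - 3100) + z(11, 84)) = 1/((-3988 + 445)*(-1420 - 3100) + (-92 + (128/9)*11*84)) = 1/(-3543*(-4520) + (-92 + 39424/3)) = 1/(16014360 + 39148/3) = 1/(48082228/3) = 3/48082228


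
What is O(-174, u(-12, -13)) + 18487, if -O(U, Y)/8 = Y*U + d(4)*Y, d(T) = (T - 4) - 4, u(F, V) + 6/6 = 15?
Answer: 38423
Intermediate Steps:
u(F, V) = 14 (u(F, V) = -1 + 15 = 14)
d(T) = -8 + T (d(T) = (-4 + T) - 4 = -8 + T)
O(U, Y) = 32*Y - 8*U*Y (O(U, Y) = -8*(Y*U + (-8 + 4)*Y) = -8*(U*Y - 4*Y) = -8*(-4*Y + U*Y) = 32*Y - 8*U*Y)
O(-174, u(-12, -13)) + 18487 = 8*14*(4 - 1*(-174)) + 18487 = 8*14*(4 + 174) + 18487 = 8*14*178 + 18487 = 19936 + 18487 = 38423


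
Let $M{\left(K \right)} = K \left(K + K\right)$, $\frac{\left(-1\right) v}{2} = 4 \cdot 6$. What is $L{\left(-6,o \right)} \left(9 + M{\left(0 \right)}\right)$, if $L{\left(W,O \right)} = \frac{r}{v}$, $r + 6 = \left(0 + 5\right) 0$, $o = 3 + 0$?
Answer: $\frac{9}{8} \approx 1.125$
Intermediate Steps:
$o = 3$
$v = -48$ ($v = - 2 \cdot 4 \cdot 6 = \left(-2\right) 24 = -48$)
$M{\left(K \right)} = 2 K^{2}$ ($M{\left(K \right)} = K 2 K = 2 K^{2}$)
$r = -6$ ($r = -6 + \left(0 + 5\right) 0 = -6 + 5 \cdot 0 = -6 + 0 = -6$)
$L{\left(W,O \right)} = \frac{1}{8}$ ($L{\left(W,O \right)} = - \frac{6}{-48} = \left(-6\right) \left(- \frac{1}{48}\right) = \frac{1}{8}$)
$L{\left(-6,o \right)} \left(9 + M{\left(0 \right)}\right) = \frac{9 + 2 \cdot 0^{2}}{8} = \frac{9 + 2 \cdot 0}{8} = \frac{9 + 0}{8} = \frac{1}{8} \cdot 9 = \frac{9}{8}$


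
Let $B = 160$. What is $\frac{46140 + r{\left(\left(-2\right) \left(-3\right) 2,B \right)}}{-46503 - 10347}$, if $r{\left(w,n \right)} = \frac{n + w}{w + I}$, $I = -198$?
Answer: $- \frac{2145467}{2643525} \approx -0.81159$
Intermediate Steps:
$r{\left(w,n \right)} = \frac{n + w}{-198 + w}$ ($r{\left(w,n \right)} = \frac{n + w}{w - 198} = \frac{n + w}{-198 + w}$)
$\frac{46140 + r{\left(\left(-2\right) \left(-3\right) 2,B \right)}}{-46503 - 10347} = \frac{46140 + \frac{160 + \left(-2\right) \left(-3\right) 2}{-198 + \left(-2\right) \left(-3\right) 2}}{-46503 - 10347} = \frac{46140 + \frac{160 + 6 \cdot 2}{-198 + 6 \cdot 2}}{-56850} = \left(46140 + \frac{160 + 12}{-198 + 12}\right) \left(- \frac{1}{56850}\right) = \left(46140 + \frac{1}{-186} \cdot 172\right) \left(- \frac{1}{56850}\right) = \left(46140 - \frac{86}{93}\right) \left(- \frac{1}{56850}\right) = \frac{4290934}{93} \left(- \frac{1}{56850}\right) = - \frac{2145467}{2643525}$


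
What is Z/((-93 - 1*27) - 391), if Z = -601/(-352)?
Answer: -601/179872 ≈ -0.0033413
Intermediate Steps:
Z = 601/352 (Z = -601*(-1/352) = 601/352 ≈ 1.7074)
Z/((-93 - 1*27) - 391) = 601/(352*((-93 - 1*27) - 391)) = 601/(352*((-93 - 27) - 391)) = 601/(352*(-120 - 391)) = (601/352)/(-511) = (601/352)*(-1/511) = -601/179872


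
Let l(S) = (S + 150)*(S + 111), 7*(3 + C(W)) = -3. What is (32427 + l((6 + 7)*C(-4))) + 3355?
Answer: 2096488/49 ≈ 42786.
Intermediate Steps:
C(W) = -24/7 (C(W) = -3 + (⅐)*(-3) = -3 - 3/7 = -24/7)
l(S) = (111 + S)*(150 + S) (l(S) = (150 + S)*(111 + S) = (111 + S)*(150 + S))
(32427 + l((6 + 7)*C(-4))) + 3355 = (32427 + (16650 + ((6 + 7)*(-24/7))² + 261*((6 + 7)*(-24/7)))) + 3355 = (32427 + (16650 + (13*(-24/7))² + 261*(13*(-24/7)))) + 3355 = (32427 + (16650 + (-312/7)² + 261*(-312/7))) + 3355 = (32427 + (16650 + 97344/49 - 81432/7)) + 3355 = (32427 + 343170/49) + 3355 = 1932093/49 + 3355 = 2096488/49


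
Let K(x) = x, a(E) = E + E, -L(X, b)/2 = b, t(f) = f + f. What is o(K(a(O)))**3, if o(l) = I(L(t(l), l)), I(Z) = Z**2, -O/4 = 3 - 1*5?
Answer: 1073741824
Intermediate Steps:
t(f) = 2*f
L(X, b) = -2*b
O = 8 (O = -4*(3 - 1*5) = -4*(3 - 5) = -4*(-2) = 8)
a(E) = 2*E
o(l) = 4*l**2 (o(l) = (-2*l)**2 = 4*l**2)
o(K(a(O)))**3 = (4*(2*8)**2)**3 = (4*16**2)**3 = (4*256)**3 = 1024**3 = 1073741824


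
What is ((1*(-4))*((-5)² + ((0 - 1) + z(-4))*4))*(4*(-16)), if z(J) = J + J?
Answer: -2816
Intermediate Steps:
z(J) = 2*J
((1*(-4))*((-5)² + ((0 - 1) + z(-4))*4))*(4*(-16)) = ((1*(-4))*((-5)² + ((0 - 1) + 2*(-4))*4))*(4*(-16)) = -4*(25 + (-1 - 8)*4)*(-64) = -4*(25 - 9*4)*(-64) = -4*(25 - 36)*(-64) = -4*(-11)*(-64) = 44*(-64) = -2816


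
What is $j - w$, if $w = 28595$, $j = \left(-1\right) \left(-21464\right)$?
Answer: $-7131$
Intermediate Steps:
$j = 21464$
$j - w = 21464 - 28595 = -7131$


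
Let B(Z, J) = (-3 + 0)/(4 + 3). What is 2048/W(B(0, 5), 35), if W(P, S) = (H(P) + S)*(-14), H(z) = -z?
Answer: -128/31 ≈ -4.1290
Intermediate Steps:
B(Z, J) = -3/7
W(P, S) = -14*S + 14*P (W(P, S) = (-P + S)*(-14) = (S - P)*(-14) = -14*S + 14*P)
2048/W(B(0, 5), 35) = 2048/(-14*35 + 14*(-3/7)) = 2048/(-490 - 6) = 2048/(-496) = 2048*(-1/496) = -128/31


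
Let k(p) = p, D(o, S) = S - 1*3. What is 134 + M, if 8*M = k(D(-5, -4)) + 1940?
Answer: 3005/8 ≈ 375.63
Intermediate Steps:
D(o, S) = -3 + S (D(o, S) = S - 3 = -3 + S)
M = 1933/8 (M = ((-3 - 4) + 1940)/8 = (-7 + 1940)/8 = (⅛)*1933 = 1933/8 ≈ 241.63)
134 + M = 134 + 1933/8 = 3005/8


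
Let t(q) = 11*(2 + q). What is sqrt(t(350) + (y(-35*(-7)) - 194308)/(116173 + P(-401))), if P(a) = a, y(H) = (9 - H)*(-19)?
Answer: 8*sqrt(50659222330)/28943 ≈ 62.212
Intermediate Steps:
y(H) = -171 + 19*H
t(q) = 22 + 11*q
sqrt(t(350) + (y(-35*(-7)) - 194308)/(116173 + P(-401))) = sqrt((22 + 11*350) + ((-171 + 19*(-35*(-7))) - 194308)/(116173 - 401)) = sqrt((22 + 3850) + ((-171 + 19*245) - 194308)/115772) = sqrt(3872 + ((-171 + 4655) - 194308)*(1/115772)) = sqrt(3872 + (4484 - 194308)*(1/115772)) = sqrt(3872 - 189824*1/115772) = sqrt(3872 - 47456/28943) = sqrt(112019840/28943) = 8*sqrt(50659222330)/28943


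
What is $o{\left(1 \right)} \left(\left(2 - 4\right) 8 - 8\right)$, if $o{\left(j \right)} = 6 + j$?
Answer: $-168$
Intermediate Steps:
$o{\left(1 \right)} \left(\left(2 - 4\right) 8 - 8\right) = \left(6 + 1\right) \left(\left(2 - 4\right) 8 - 8\right) = 7 \left(\left(2 - 4\right) 8 - 8\right) = 7 \left(\left(-2\right) 8 - 8\right) = 7 \left(-16 - 8\right) = 7 \left(-24\right) = -168$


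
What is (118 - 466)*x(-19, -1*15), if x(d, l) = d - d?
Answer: 0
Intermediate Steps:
x(d, l) = 0
(118 - 466)*x(-19, -1*15) = (118 - 466)*0 = -348*0 = 0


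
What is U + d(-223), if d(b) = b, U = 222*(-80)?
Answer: -17983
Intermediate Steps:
U = -17760
U + d(-223) = -17760 - 223 = -17983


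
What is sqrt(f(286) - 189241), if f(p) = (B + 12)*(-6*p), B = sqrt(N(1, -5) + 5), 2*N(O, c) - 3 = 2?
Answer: sqrt(-209833 - 858*sqrt(30)) ≈ 463.18*I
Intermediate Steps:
N(O, c) = 5/2 (N(O, c) = 3/2 + (1/2)*2 = 3/2 + 1 = 5/2)
B = sqrt(30)/2 (B = sqrt(5/2 + 5) = sqrt(15/2) = sqrt(30)/2 ≈ 2.7386)
f(p) = -6*p*(12 + sqrt(30)/2) (f(p) = (sqrt(30)/2 + 12)*(-6*p) = (12 + sqrt(30)/2)*(-6*p) = -6*p*(12 + sqrt(30)/2))
sqrt(f(286) - 189241) = sqrt(-3*286*(24 + sqrt(30)) - 189241) = sqrt((-20592 - 858*sqrt(30)) - 189241) = sqrt(-209833 - 858*sqrt(30))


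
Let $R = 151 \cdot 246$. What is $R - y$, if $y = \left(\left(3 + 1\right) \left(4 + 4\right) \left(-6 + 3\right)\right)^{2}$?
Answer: $27930$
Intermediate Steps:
$R = 37146$
$y = 9216$ ($y = \left(4 \cdot 8 \left(-3\right)\right)^{2} = \left(32 \left(-3\right)\right)^{2} = \left(-96\right)^{2} = 9216$)
$R - y = 37146 - 9216 = 27930$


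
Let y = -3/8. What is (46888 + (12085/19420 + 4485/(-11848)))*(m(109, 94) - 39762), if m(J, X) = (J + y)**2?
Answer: -965352468231966461/736282112 ≈ -1.3111e+9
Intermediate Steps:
y = -3/8 (y = -3*1/8 = -3/8 ≈ -0.37500)
m(J, X) = (-3/8 + J)**2 (m(J, X) = (J - 3/8)**2 = (-3/8 + J)**2)
(46888 + (12085/19420 + 4485/(-11848)))*(m(109, 94) - 39762) = (46888 + (12085/19420 + 4485/(-11848)))*((-3 + 8*109)**2/64 - 39762) = (46888 + (12085*(1/19420) + 4485*(-1/11848)))*((-3 + 872)**2/64 - 39762) = (46888 + (2417/3884 - 4485/11848))*((1/64)*869**2 - 39762) = (46888 + 2804219/11504408)*((1/64)*755161 - 39762) = 539421486523*(755161/64 - 39762)/11504408 = (539421486523/11504408)*(-1789607/64) = -965352468231966461/736282112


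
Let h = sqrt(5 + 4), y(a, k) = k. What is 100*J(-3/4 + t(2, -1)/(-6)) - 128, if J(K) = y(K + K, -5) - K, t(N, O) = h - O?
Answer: -1459/3 ≈ -486.33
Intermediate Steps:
h = 3 (h = sqrt(9) = 3)
t(N, O) = 3 - O
J(K) = -5 - K
100*J(-3/4 + t(2, -1)/(-6)) - 128 = 100*(-5 - (-3/4 + (3 - 1*(-1))/(-6))) - 128 = 100*(-5 - (-3*1/4 + (3 + 1)*(-1/6))) - 128 = 100*(-5 - (-3/4 + 4*(-1/6))) - 128 = 100*(-5 - (-3/4 - 2/3)) - 128 = 100*(-5 - 1*(-17/12)) - 128 = 100*(-5 + 17/12) - 128 = 100*(-43/12) - 128 = -1075/3 - 128 = -1459/3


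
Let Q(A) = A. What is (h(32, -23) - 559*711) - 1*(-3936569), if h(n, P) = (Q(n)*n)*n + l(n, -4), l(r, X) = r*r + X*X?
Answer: 3572928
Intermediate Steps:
l(r, X) = X**2 + r**2 (l(r, X) = r**2 + X**2 = X**2 + r**2)
h(n, P) = 16 + n**2 + n**3 (h(n, P) = (n*n)*n + ((-4)**2 + n**2) = n**2*n + (16 + n**2) = n**3 + (16 + n**2) = 16 + n**2 + n**3)
(h(32, -23) - 559*711) - 1*(-3936569) = ((16 + 32**2 + 32**3) - 559*711) - 1*(-3936569) = ((16 + 1024 + 32768) - 397449) + 3936569 = (33808 - 397449) + 3936569 = -363641 + 3936569 = 3572928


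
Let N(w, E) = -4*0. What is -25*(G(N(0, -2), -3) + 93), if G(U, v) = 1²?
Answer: -2350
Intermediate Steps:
N(w, E) = 0
G(U, v) = 1
-25*(G(N(0, -2), -3) + 93) = -25*(1 + 93) = -25*94 = -2350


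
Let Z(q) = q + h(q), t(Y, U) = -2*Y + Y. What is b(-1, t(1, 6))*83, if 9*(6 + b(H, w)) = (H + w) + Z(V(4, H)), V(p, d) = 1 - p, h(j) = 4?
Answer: -4565/9 ≈ -507.22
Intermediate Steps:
t(Y, U) = -Y
Z(q) = 4 + q (Z(q) = q + 4 = 4 + q)
b(H, w) = -53/9 + H/9 + w/9 (b(H, w) = -6 + ((H + w) + (4 + (1 - 1*4)))/9 = -6 + ((H + w) + (4 + (1 - 4)))/9 = -6 + ((H + w) + (4 - 3))/9 = -6 + ((H + w) + 1)/9 = -6 + (1 + H + w)/9 = -6 + (⅑ + H/9 + w/9) = -53/9 + H/9 + w/9)
b(-1, t(1, 6))*83 = (-53/9 + (⅑)*(-1) + (-1*1)/9)*83 = (-53/9 - ⅑ + (⅑)*(-1))*83 = (-53/9 - ⅑ - ⅑)*83 = -55/9*83 = -4565/9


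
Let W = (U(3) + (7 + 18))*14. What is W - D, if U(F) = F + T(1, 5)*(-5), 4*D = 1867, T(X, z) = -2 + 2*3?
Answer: -1419/4 ≈ -354.75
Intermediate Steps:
T(X, z) = 4 (T(X, z) = -2 + 6 = 4)
D = 1867/4 (D = (¼)*1867 = 1867/4 ≈ 466.75)
U(F) = -20 + F (U(F) = F + 4*(-5) = F - 20 = -20 + F)
W = 112 (W = ((-20 + 3) + (7 + 18))*14 = (-17 + 25)*14 = 8*14 = 112)
W - D = 112 - 1*1867/4 = 112 - 1867/4 = -1419/4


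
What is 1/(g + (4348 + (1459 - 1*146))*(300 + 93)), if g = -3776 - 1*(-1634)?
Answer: 1/2222631 ≈ 4.4992e-7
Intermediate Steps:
g = -2142 (g = -3776 + 1634 = -2142)
1/(g + (4348 + (1459 - 1*146))*(300 + 93)) = 1/(-2142 + (4348 + (1459 - 1*146))*(300 + 93)) = 1/(-2142 + (4348 + (1459 - 146))*393) = 1/(-2142 + (4348 + 1313)*393) = 1/(-2142 + 5661*393) = 1/(-2142 + 2224773) = 1/2222631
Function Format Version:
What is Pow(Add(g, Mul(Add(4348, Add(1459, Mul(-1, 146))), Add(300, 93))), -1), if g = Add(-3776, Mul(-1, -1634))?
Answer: Rational(1, 2222631) ≈ 4.4992e-7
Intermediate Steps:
g = -2142 (g = Add(-3776, 1634) = -2142)
Pow(Add(g, Mul(Add(4348, Add(1459, Mul(-1, 146))), Add(300, 93))), -1) = Pow(Add(-2142, Mul(Add(4348, Add(1459, Mul(-1, 146))), Add(300, 93))), -1) = Pow(Add(-2142, Mul(Add(4348, Add(1459, -146)), 393)), -1) = Pow(Add(-2142, Mul(Add(4348, 1313), 393)), -1) = Pow(Add(-2142, Mul(5661, 393)), -1) = Pow(Add(-2142, 2224773), -1) = Pow(2222631, -1) = Rational(1, 2222631)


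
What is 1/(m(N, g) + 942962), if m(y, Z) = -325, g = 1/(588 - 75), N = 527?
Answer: 1/942637 ≈ 1.0609e-6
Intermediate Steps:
g = 1/513 ≈ 0.0019493
1/(m(N, g) + 942962) = 1/(-325 + 942962) = 1/942637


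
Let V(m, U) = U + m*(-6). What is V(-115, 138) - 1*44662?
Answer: -43834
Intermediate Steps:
V(m, U) = U - 6*m
V(-115, 138) - 1*44662 = (138 - 6*(-115)) - 1*44662 = (138 + 690) - 44662 = 828 - 44662 = -43834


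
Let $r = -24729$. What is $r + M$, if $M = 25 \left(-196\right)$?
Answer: $-29629$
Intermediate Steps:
$M = -4900$
$r + M = -24729 - 4900 = -29629$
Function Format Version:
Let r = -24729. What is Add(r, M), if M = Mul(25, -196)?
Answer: -29629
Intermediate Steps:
M = -4900
Add(r, M) = Add(-24729, -4900) = -29629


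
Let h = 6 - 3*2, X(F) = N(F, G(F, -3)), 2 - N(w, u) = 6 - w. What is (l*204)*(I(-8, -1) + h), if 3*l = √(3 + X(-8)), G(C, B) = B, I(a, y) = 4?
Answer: 816*I ≈ 816.0*I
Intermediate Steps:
N(w, u) = -4 + w (N(w, u) = 2 - (6 - w) = 2 + (-6 + w) = -4 + w)
X(F) = -4 + F
h = 0 (h = 6 - 6 = 0)
l = I (l = √(3 + (-4 - 8))/3 = √(3 - 12)/3 = √(-9)/3 = (3*I)/3 = I ≈ 1.0*I)
(l*204)*(I(-8, -1) + h) = (I*204)*(4 + 0) = (204*I)*4 = 816*I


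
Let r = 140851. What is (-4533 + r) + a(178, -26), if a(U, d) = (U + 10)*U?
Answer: 169782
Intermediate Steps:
a(U, d) = U*(10 + U) (a(U, d) = (10 + U)*U = U*(10 + U))
(-4533 + r) + a(178, -26) = (-4533 + 140851) + 178*(10 + 178) = 136318 + 178*188 = 136318 + 33464 = 169782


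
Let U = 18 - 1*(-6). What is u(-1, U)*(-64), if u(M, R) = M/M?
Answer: -64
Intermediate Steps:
U = 24 (U = 18 + 6 = 24)
u(M, R) = 1
u(-1, U)*(-64) = 1*(-64) = -64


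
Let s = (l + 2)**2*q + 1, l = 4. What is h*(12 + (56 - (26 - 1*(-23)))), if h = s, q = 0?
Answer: 19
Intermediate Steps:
s = 1 (s = (4 + 2)**2*0 + 1 = 6**2*0 + 1 = 36*0 + 1 = 0 + 1 = 1)
h = 1
h*(12 + (56 - (26 - 1*(-23)))) = 1*(12 + (56 - (26 - 1*(-23)))) = 1*(12 + (56 - (26 + 23))) = 1*(12 + (56 - 1*49)) = 1*(12 + (56 - 49)) = 1*(12 + 7) = 1*19 = 19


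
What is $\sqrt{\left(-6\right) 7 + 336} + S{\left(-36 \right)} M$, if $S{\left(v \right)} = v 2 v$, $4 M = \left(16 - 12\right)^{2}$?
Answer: $10368 + 7 \sqrt{6} \approx 10385.0$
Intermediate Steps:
$M = 4$ ($M = \frac{\left(16 - 12\right)^{2}}{4} = \frac{4^{2}}{4} = \frac{1}{4} \cdot 16 = 4$)
$S{\left(v \right)} = 2 v^{2}$ ($S{\left(v \right)} = 2 v v = 2 v^{2}$)
$\sqrt{\left(-6\right) 7 + 336} + S{\left(-36 \right)} M = \sqrt{\left(-6\right) 7 + 336} + 2 \left(-36\right)^{2} \cdot 4 = \sqrt{-42 + 336} + 2 \cdot 1296 \cdot 4 = \sqrt{294} + 2592 \cdot 4 = 7 \sqrt{6} + 10368 = 10368 + 7 \sqrt{6}$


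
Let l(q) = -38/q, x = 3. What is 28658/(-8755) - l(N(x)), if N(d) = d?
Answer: 246716/26265 ≈ 9.3933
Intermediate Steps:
28658/(-8755) - l(N(x)) = 28658/(-8755) - (-38)/3 = 28658*(-1/8755) - (-38)/3 = -28658/8755 - 1*(-38/3) = -28658/8755 + 38/3 = 246716/26265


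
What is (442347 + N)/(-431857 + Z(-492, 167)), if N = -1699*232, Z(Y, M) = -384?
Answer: -48179/432241 ≈ -0.11146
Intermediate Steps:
N = -394168
(442347 + N)/(-431857 + Z(-492, 167)) = (442347 - 394168)/(-431857 - 384) = 48179/(-432241) = 48179*(-1/432241) = -48179/432241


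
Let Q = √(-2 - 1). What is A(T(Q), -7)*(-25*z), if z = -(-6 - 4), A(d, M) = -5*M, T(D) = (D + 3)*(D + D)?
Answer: -8750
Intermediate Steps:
Q = I*√3 (Q = √(-3) = I*√3 ≈ 1.732*I)
T(D) = 2*D*(3 + D) (T(D) = (3 + D)*(2*D) = 2*D*(3 + D))
z = 10 (z = -1*(-10) = 10)
A(T(Q), -7)*(-25*z) = (-5*(-7))*(-25*10) = 35*(-250) = -8750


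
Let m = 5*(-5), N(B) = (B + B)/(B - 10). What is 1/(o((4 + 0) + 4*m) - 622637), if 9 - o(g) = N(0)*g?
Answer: -1/622628 ≈ -1.6061e-6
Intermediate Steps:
N(B) = 2*B/(-10 + B) (N(B) = (2*B)/(-10 + B) = 2*B/(-10 + B))
m = -25
o(g) = 9 (o(g) = 9 - 2*0/(-10 + 0)*g = 9 - 2*0/(-10)*g = 9 - 2*0*(-1/10)*g = 9 - 0*g = 9 - 1*0 = 9 + 0 = 9)
1/(o((4 + 0) + 4*m) - 622637) = 1/(9 - 622637) = 1/(-622628) = -1/622628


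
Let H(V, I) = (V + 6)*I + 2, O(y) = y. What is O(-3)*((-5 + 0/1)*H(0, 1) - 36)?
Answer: 228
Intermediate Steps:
H(V, I) = 2 + I*(6 + V) (H(V, I) = (6 + V)*I + 2 = I*(6 + V) + 2 = 2 + I*(6 + V))
O(-3)*((-5 + 0/1)*H(0, 1) - 36) = -3*((-5 + 0/1)*(2 + 6*1 + 1*0) - 36) = -3*((-5 + 0*1)*(2 + 6 + 0) - 36) = -3*((-5 + 0)*8 - 36) = -3*(-5*8 - 36) = -3*(-40 - 36) = -3*(-76) = 228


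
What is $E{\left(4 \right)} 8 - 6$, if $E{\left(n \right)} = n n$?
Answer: $122$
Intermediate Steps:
$E{\left(n \right)} = n^{2}$
$E{\left(4 \right)} 8 - 6 = 4^{2} \cdot 8 - 6 = 16 \cdot 8 - 6 = 128 - 6 = 122$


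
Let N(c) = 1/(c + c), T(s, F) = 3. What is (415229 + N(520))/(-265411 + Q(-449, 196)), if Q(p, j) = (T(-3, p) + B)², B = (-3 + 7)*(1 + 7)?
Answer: -431838161/274753440 ≈ -1.5717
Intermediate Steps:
B = 32 (B = 4*8 = 32)
Q(p, j) = 1225 (Q(p, j) = (3 + 32)² = 35² = 1225)
N(c) = 1/(2*c)
(415229 + N(520))/(-265411 + Q(-449, 196)) = (415229 + (½)/520)/(-265411 + 1225) = (415229 + (½)*(1/520))/(-264186) = (415229 + 1/1040)*(-1/264186) = (431838161/1040)*(-1/264186) = -431838161/274753440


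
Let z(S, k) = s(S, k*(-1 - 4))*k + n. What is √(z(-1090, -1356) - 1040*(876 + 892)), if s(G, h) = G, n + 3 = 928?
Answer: I*√359755 ≈ 599.8*I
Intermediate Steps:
n = 925 (n = -3 + 928 = 925)
z(S, k) = 925 + S*k (z(S, k) = S*k + 925 = 925 + S*k)
√(z(-1090, -1356) - 1040*(876 + 892)) = √((925 - 1090*(-1356)) - 1040*(876 + 892)) = √((925 + 1478040) - 1040*1768) = √(1478965 - 1838720) = √(-359755) = I*√359755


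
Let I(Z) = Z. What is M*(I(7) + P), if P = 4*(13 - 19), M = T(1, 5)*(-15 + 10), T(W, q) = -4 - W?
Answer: -425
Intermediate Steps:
M = 25 (M = (-4 - 1*1)*(-15 + 10) = (-4 - 1)*(-5) = -5*(-5) = 25)
P = -24 (P = 4*(-6) = -24)
M*(I(7) + P) = 25*(7 - 24) = 25*(-17) = -425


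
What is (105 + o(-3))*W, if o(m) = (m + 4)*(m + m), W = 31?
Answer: 3069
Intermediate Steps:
o(m) = 2*m*(4 + m) (o(m) = (4 + m)*(2*m) = 2*m*(4 + m))
(105 + o(-3))*W = (105 + 2*(-3)*(4 - 3))*31 = (105 + 2*(-3)*1)*31 = (105 - 6)*31 = 99*31 = 3069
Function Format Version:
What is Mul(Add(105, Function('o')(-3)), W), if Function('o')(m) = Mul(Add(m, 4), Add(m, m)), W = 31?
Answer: 3069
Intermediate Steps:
Function('o')(m) = Mul(2, m, Add(4, m)) (Function('o')(m) = Mul(Add(4, m), Mul(2, m)) = Mul(2, m, Add(4, m)))
Mul(Add(105, Function('o')(-3)), W) = Mul(Add(105, Mul(2, -3, Add(4, -3))), 31) = Mul(Add(105, Mul(2, -3, 1)), 31) = Mul(Add(105, -6), 31) = Mul(99, 31) = 3069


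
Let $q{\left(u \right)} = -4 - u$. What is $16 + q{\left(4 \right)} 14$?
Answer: $-96$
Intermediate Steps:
$16 + q{\left(4 \right)} 14 = 16 + \left(-4 - 4\right) 14 = 16 - 112 = -96$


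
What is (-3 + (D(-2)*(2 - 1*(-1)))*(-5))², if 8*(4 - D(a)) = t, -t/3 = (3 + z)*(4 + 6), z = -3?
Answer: 3969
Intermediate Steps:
t = 0 (t = -3*(3 - 3)*(4 + 6) = -0*10 = -3*0 = 0)
D(a) = 4 (D(a) = 4 - ⅛*0 = 4 + 0 = 4)
(-3 + (D(-2)*(2 - 1*(-1)))*(-5))² = (-3 + (4*(2 - 1*(-1)))*(-5))² = (-3 + (4*(2 + 1))*(-5))² = (-3 + (4*3)*(-5))² = (-3 + 12*(-5))² = (-3 - 60)² = (-63)² = 3969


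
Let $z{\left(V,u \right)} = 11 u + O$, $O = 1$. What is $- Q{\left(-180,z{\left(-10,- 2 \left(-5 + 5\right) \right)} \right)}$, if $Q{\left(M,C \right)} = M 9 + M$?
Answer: $1800$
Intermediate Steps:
$z{\left(V,u \right)} = 1 + 11 u$ ($z{\left(V,u \right)} = 11 u + 1 = 1 + 11 u$)
$Q{\left(M,C \right)} = 10 M$ ($Q{\left(M,C \right)} = 9 M + M = 10 M$)
$- Q{\left(-180,z{\left(-10,- 2 \left(-5 + 5\right) \right)} \right)} = - 10 \left(-180\right) = \left(-1\right) \left(-1800\right) = 1800$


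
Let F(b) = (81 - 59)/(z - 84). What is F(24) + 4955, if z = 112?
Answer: 69381/14 ≈ 4955.8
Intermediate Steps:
F(b) = 11/14 (F(b) = (81 - 59)/(112 - 84) = 22/28 = 22*(1/28) = 11/14)
F(24) + 4955 = 11/14 + 4955 = 69381/14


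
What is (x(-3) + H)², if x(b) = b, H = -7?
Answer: 100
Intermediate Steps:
(x(-3) + H)² = (-3 - 7)² = (-10)² = 100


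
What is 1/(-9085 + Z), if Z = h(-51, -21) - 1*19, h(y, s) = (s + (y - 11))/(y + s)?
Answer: -72/655405 ≈ -0.00010986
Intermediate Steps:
h(y, s) = (-11 + s + y)/(s + y) (h(y, s) = (s + (-11 + y))/(s + y) = (-11 + s + y)/(s + y))
Z = -1285/72 (Z = (-11 - 21 - 51)/(-21 - 51) - 1*19 = -83/(-72) - 19 = -1/72*(-83) - 19 = 83/72 - 19 = -1285/72 ≈ -17.847)
1/(-9085 + Z) = 1/(-9085 - 1285/72) = 1/(-655405/72) = -72/655405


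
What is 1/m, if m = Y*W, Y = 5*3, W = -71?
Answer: -1/1065 ≈ -0.00093897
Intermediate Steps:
Y = 15
m = -1065 (m = 15*(-71) = -1065)
1/m = 1/(-1065) = -1/1065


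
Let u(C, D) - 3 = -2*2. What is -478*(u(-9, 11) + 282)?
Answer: -134318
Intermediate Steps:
u(C, D) = -1 (u(C, D) = 3 - 2*2 = 3 - 4 = -1)
-478*(u(-9, 11) + 282) = -478*(-1 + 282) = -478*281 = -134318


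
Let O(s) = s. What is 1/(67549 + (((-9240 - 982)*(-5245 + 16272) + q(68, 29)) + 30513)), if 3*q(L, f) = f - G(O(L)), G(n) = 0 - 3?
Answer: -3/337859764 ≈ -8.8794e-9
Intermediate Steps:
G(n) = -3
q(L, f) = 1 + f/3 (q(L, f) = (f - 1*(-3))/3 = (f + 3)/3 = (3 + f)/3 = 1 + f/3)
1/(67549 + (((-9240 - 982)*(-5245 + 16272) + q(68, 29)) + 30513)) = 1/(67549 + (((-9240 - 982)*(-5245 + 16272) + (1 + (1/3)*29)) + 30513)) = 1/(67549 + ((-10222*11027 + (1 + 29/3)) + 30513)) = 1/(67549 + ((-112717994 + 32/3) + 30513)) = 1/(67549 + (-338153950/3 + 30513)) = 1/(67549 - 338062411/3) = 1/(-337859764/3) = -3/337859764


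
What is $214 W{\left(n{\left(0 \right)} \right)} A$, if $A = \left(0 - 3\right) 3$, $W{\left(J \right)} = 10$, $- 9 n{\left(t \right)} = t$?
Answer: $-19260$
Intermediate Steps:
$n{\left(t \right)} = - \frac{t}{9}$
$A = -9$ ($A = \left(0 - 3\right) 3 = \left(-3\right) 3 = -9$)
$214 W{\left(n{\left(0 \right)} \right)} A = 214 \cdot 10 \left(-9\right) = 2140 \left(-9\right) = -19260$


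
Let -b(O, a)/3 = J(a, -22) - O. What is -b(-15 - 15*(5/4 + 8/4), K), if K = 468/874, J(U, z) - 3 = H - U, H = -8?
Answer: 305277/1748 ≈ 174.64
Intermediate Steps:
J(U, z) = -5 - U (J(U, z) = 3 + (-8 - U) = -5 - U)
K = 234/437 (K = 468*(1/874) = 234/437 ≈ 0.53547)
b(O, a) = 15 + 3*O + 3*a (b(O, a) = -3*((-5 - a) - O) = -3*(-5 - O - a) = 15 + 3*O + 3*a)
-b(-15 - 15*(5/4 + 8/4), K) = -(15 + 3*(-15 - 15*(5/4 + 8/4)) + 3*(234/437)) = -(15 + 3*(-15 - 15*(5*(1/4) + 8*(1/4))) + 702/437) = -(15 + 3*(-15 - 15*(5/4 + 2)) + 702/437) = -(15 + 3*(-15 - 15*13/4) + 702/437) = -(15 + 3*(-15 - 195/4) + 702/437) = -(15 + 3*(-255/4) + 702/437) = -(15 - 765/4 + 702/437) = -1*(-305277/1748) = 305277/1748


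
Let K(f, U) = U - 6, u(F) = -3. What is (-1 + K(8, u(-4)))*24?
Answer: -240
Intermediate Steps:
K(f, U) = -6 + U
(-1 + K(8, u(-4)))*24 = (-1 + (-6 - 3))*24 = (-1 - 9)*24 = -10*24 = -240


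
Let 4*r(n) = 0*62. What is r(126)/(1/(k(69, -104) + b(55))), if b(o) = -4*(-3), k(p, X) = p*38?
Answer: 0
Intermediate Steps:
r(n) = 0 (r(n) = (0*62)/4 = (1/4)*0 = 0)
k(p, X) = 38*p
b(o) = 12
r(126)/(1/(k(69, -104) + b(55))) = 0/(1/(38*69 + 12)) = 0/(1/(2622 + 12)) = 0/(1/2634) = 0*2634 = 0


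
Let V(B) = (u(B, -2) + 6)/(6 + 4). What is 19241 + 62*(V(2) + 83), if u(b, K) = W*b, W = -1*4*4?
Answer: 121129/5 ≈ 24226.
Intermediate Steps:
W = -16 (W = -4*4 = -16)
u(b, K) = -16*b
V(B) = ⅗ - 8*B/5 (V(B) = (-16*B + 6)/(6 + 4) = (6 - 16*B)/10 = (6 - 16*B)*(⅒) = ⅗ - 8*B/5)
19241 + 62*(V(2) + 83) = 19241 + 62*((⅗ - 8/5*2) + 83) = 19241 + 62*((⅗ - 16/5) + 83) = 19241 + 62*(-13/5 + 83) = 19241 + 62*(402/5) = 19241 + 24924/5 = 121129/5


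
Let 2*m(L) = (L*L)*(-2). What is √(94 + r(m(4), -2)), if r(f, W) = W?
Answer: 2*√23 ≈ 9.5917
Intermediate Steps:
m(L) = -L² (m(L) = ((L*L)*(-2))/2 = (L²*(-2))/2 = (-2*L²)/2 = -L²)
√(94 + r(m(4), -2)) = √(94 - 2) = √92 = 2*√23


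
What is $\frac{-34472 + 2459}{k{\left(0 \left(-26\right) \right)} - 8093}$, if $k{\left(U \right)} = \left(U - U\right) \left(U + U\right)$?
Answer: $\frac{32013}{8093} \approx 3.9556$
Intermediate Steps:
$k{\left(U \right)} = 0$ ($k{\left(U \right)} = 0 \cdot 2 U = 0$)
$\frac{-34472 + 2459}{k{\left(0 \left(-26\right) \right)} - 8093} = \frac{-34472 + 2459}{0 - 8093} = - \frac{32013}{-8093} = \left(-32013\right) \left(- \frac{1}{8093}\right) = \frac{32013}{8093}$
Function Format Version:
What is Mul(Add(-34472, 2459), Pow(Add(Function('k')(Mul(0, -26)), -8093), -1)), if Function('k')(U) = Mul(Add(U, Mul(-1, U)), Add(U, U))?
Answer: Rational(32013, 8093) ≈ 3.9556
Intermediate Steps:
Function('k')(U) = 0 (Function('k')(U) = Mul(0, Mul(2, U)) = 0)
Mul(Add(-34472, 2459), Pow(Add(Function('k')(Mul(0, -26)), -8093), -1)) = Mul(Add(-34472, 2459), Pow(Add(0, -8093), -1)) = Mul(-32013, Pow(-8093, -1)) = Mul(-32013, Rational(-1, 8093)) = Rational(32013, 8093)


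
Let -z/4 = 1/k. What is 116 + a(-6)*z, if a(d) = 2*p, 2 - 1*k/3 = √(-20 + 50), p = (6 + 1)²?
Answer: 4916/39 + 196*√30/39 ≈ 153.58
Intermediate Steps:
p = 49 (p = 7² = 49)
k = 6 - 3*√30 (k = 6 - 3*√(-20 + 50) = 6 - 3*√30 ≈ -10.432)
z = -4/(6 - 3*√30) ≈ 0.38345
a(d) = 98 (a(d) = 2*49 = 98)
116 + a(-6)*z = 116 + 98*(4/39 + 2*√30/39) = 116 + (392/39 + 196*√30/39) = 4916/39 + 196*√30/39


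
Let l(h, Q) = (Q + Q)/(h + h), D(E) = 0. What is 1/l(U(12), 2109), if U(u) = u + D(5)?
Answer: 4/703 ≈ 0.0056899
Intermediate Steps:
U(u) = u (U(u) = u + 0 = u)
l(h, Q) = Q/h (l(h, Q) = (2*Q)/((2*h)) = (2*Q)*(1/(2*h)) = Q/h)
1/l(U(12), 2109) = 1/(2109/12) = 1/(2109*(1/12)) = 1/(703/4) = 4/703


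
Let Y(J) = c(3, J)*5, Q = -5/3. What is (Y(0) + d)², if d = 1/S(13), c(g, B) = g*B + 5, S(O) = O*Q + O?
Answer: 418609/676 ≈ 619.24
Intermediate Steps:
Q = -5/3 (Q = -5*⅓ = -5/3 ≈ -1.6667)
S(O) = -2*O/3 (S(O) = O*(-5/3) + O = -5*O/3 + O = -2*O/3)
c(g, B) = 5 + B*g (c(g, B) = B*g + 5 = 5 + B*g)
d = -3/26 (d = 1/(-⅔*13) = 1/(-26/3) = -3/26 ≈ -0.11538)
Y(J) = 25 + 15*J (Y(J) = (5 + J*3)*5 = (5 + 3*J)*5 = 25 + 15*J)
(Y(0) + d)² = ((25 + 15*0) - 3/26)² = ((25 + 0) - 3/26)² = (25 - 3/26)² = (647/26)² = 418609/676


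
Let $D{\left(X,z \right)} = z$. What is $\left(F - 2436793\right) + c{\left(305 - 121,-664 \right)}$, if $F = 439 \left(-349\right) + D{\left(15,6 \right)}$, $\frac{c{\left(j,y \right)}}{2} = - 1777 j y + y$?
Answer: $431622178$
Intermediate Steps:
$c{\left(j,y \right)} = 2 y - 3554 j y$ ($c{\left(j,y \right)} = 2 \left(- 1777 j y + y\right) = 2 \left(y - 1777 j y\right) = 2 y - 3554 j y$)
$F = -153205$ ($F = 439 \left(-349\right) + 6 = -153211 + 6 = -153205$)
$\left(F - 2436793\right) + c{\left(305 - 121,-664 \right)} = \left(-153205 - 2436793\right) + 2 \left(-664\right) \left(1 - 1777 \left(305 - 121\right)\right) = -2589998 + 2 \left(-664\right) \left(1 - 1777 \left(305 - 121\right)\right) = -2589998 + 2 \left(-664\right) \left(1 - 326968\right) = -2589998 + 2 \left(-664\right) \left(-326967\right) = -2589998 + 434212176 = 431622178$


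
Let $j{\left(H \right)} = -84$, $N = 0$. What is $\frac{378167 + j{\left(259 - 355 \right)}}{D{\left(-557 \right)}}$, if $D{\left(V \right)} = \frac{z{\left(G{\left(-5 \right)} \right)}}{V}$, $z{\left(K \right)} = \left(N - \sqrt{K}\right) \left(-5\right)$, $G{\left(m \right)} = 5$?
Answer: $- \frac{210592231 \sqrt{5}}{25} \approx -1.8836 \cdot 10^{7}$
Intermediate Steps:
$z{\left(K \right)} = 5 \sqrt{K}$ ($z{\left(K \right)} = \left(0 - \sqrt{K}\right) \left(-5\right) = - \sqrt{K} \left(-5\right) = 5 \sqrt{K}$)
$D{\left(V \right)} = \frac{5 \sqrt{5}}{V}$
$\frac{378167 + j{\left(259 - 355 \right)}}{D{\left(-557 \right)}} = \frac{378167 - 84}{5 \sqrt{5} \frac{1}{-557}} = \frac{378083}{5 \sqrt{5} \left(- \frac{1}{557}\right)} = \frac{378083}{\left(- \frac{5}{557}\right) \sqrt{5}} = 378083 \left(- \frac{557 \sqrt{5}}{25}\right) = - \frac{210592231 \sqrt{5}}{25}$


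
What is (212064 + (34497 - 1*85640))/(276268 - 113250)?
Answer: 160921/163018 ≈ 0.98714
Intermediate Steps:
(212064 + (34497 - 1*85640))/(276268 - 113250) = (212064 + (34497 - 85640))/163018 = (212064 - 51143)*(1/163018) = 160921*(1/163018) = 160921/163018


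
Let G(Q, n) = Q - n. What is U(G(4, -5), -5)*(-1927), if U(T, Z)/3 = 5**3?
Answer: -722625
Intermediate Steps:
U(T, Z) = 375 (U(T, Z) = 3*5**3 = 3*125 = 375)
U(G(4, -5), -5)*(-1927) = 375*(-1927) = -722625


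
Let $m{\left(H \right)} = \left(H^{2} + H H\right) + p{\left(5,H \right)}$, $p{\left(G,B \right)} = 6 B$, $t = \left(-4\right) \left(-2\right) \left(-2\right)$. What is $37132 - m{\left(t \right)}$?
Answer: $36716$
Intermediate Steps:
$t = -16$ ($t = 8 \left(-2\right) = -16$)
$m{\left(H \right)} = 2 H^{2} + 6 H$ ($m{\left(H \right)} = \left(H^{2} + H H\right) + 6 H = \left(H^{2} + H^{2}\right) + 6 H = 2 H^{2} + 6 H$)
$37132 - m{\left(t \right)} = 37132 - 2 \left(-16\right) \left(3 - 16\right) = 37132 - 2 \left(-16\right) \left(-13\right) = 37132 - 416 = 36716$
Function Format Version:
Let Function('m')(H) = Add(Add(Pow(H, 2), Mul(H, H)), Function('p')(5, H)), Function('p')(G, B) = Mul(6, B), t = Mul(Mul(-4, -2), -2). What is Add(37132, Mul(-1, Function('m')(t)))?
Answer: 36716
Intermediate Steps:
t = -16 (t = Mul(8, -2) = -16)
Function('m')(H) = Add(Mul(2, Pow(H, 2)), Mul(6, H)) (Function('m')(H) = Add(Add(Pow(H, 2), Mul(H, H)), Mul(6, H)) = Add(Add(Pow(H, 2), Pow(H, 2)), Mul(6, H)) = Add(Mul(2, Pow(H, 2)), Mul(6, H)))
Add(37132, Mul(-1, Function('m')(t))) = Add(37132, Mul(-1, Mul(2, -16, Add(3, -16)))) = Add(37132, Mul(-1, Mul(2, -16, -13))) = Add(37132, Mul(-1, 416)) = Add(37132, -416) = 36716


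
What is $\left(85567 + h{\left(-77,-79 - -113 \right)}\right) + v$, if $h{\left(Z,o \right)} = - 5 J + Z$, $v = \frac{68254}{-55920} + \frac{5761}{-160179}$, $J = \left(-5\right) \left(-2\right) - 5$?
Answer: $\frac{42528703904923}{497622760} \approx 85464.0$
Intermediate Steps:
$J = 5$ ($J = 10 - 5 = 5$)
$v = - \frac{625278477}{497622760}$ ($v = 68254 \left(- \frac{1}{55920}\right) + 5761 \left(- \frac{1}{160179}\right) = - \frac{34127}{27960} - \frac{5761}{160179} = - \frac{625278477}{497622760} \approx -1.2565$)
$h{\left(Z,o \right)} = -25 + Z$ ($h{\left(Z,o \right)} = \left(-5\right) 5 + Z = -25 + Z$)
$\left(85567 + h{\left(-77,-79 - -113 \right)}\right) + v = \left(85567 - 102\right) - \frac{625278477}{497622760} = 85465 - \frac{625278477}{497622760} = \frac{42528703904923}{497622760}$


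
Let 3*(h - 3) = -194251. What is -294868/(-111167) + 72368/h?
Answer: 2367210692/1542378601 ≈ 1.5348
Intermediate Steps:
h = -194242/3 (h = 3 + (⅓)*(-194251) = 3 - 194251/3 = -194242/3 ≈ -64747.)
-294868/(-111167) + 72368/h = -294868/(-111167) + 72368/(-194242/3) = -294868*(-1/111167) + 72368*(-3/194242) = 42124/15881 - 108552/97121 = 2367210692/1542378601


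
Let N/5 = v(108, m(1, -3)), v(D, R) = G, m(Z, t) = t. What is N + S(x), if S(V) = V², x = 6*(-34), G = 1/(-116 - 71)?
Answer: 7782187/187 ≈ 41616.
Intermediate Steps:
G = -1/187 (G = 1/(-187) = -1/187 ≈ -0.0053476)
v(D, R) = -1/187
x = -204
N = -5/187 (N = 5*(-1/187) = -5/187 ≈ -0.026738)
N + S(x) = -5/187 + (-204)² = -5/187 + 41616 = 7782187/187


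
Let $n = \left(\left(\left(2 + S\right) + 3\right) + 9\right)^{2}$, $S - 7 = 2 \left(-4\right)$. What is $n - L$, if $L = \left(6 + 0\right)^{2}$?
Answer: $133$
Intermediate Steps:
$S = -1$ ($S = 7 + 2 \left(-4\right) = 7 - 8 = -1$)
$L = 36$ ($L = 6^{2} = 36$)
$n = 169$ ($n = \left(\left(\left(2 - 1\right) + 3\right) + 9\right)^{2} = \left(\left(1 + 3\right) + 9\right)^{2} = \left(4 + 9\right)^{2} = 13^{2} = 169$)
$n - L = 169 - 36 = 133$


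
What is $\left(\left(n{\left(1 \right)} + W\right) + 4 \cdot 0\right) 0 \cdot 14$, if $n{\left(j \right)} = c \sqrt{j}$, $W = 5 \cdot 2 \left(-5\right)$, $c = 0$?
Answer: $0$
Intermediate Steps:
$W = -50$ ($W = 10 \left(-5\right) = -50$)
$n{\left(j \right)} = 0$ ($n{\left(j \right)} = 0 \sqrt{j} = 0$)
$\left(\left(n{\left(1 \right)} + W\right) + 4 \cdot 0\right) 0 \cdot 14 = \left(\left(0 - 50\right) + 4 \cdot 0\right) 0 \cdot 14 = \left(-50 + 0\right) 0 \cdot 14 = \left(-50\right) 0 \cdot 14 = 0 \cdot 14 = 0$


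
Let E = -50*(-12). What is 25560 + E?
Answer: 26160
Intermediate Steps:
E = 600
25560 + E = 25560 + 600 = 26160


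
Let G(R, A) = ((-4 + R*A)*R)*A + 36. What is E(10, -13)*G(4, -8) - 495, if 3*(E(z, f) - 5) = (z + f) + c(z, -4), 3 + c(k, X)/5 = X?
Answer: -9603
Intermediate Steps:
c(k, X) = -15 + 5*X
G(R, A) = 36 + A*R*(-4 + A*R) (G(R, A) = ((-4 + A*R)*R)*A + 36 = (R*(-4 + A*R))*A + 36 = A*R*(-4 + A*R) + 36 = 36 + A*R*(-4 + A*R))
E(z, f) = -20/3 + f/3 + z/3 (E(z, f) = 5 + ((z + f) + (-15 + 5*(-4)))/3 = 5 + ((f + z) + (-15 - 20))/3 = 5 + ((f + z) - 35)/3 = 5 + (-35 + f + z)/3 = 5 + (-35/3 + f/3 + z/3) = -20/3 + f/3 + z/3)
E(10, -13)*G(4, -8) - 495 = (-20/3 + (1/3)*(-13) + (1/3)*10)*(36 + (-8)**2*4**2 - 4*(-8)*4) - 495 = (-20/3 - 13/3 + 10/3)*(36 + 64*16 + 128) - 495 = -23*(36 + 1024 + 128)/3 - 495 = -23/3*1188 - 495 = -9108 - 495 = -9603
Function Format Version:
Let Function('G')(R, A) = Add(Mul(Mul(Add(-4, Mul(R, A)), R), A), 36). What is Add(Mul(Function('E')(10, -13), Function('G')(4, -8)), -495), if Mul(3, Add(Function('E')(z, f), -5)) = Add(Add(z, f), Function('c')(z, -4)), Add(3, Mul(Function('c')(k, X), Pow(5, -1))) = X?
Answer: -9603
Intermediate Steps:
Function('c')(k, X) = Add(-15, Mul(5, X))
Function('G')(R, A) = Add(36, Mul(A, R, Add(-4, Mul(A, R)))) (Function('G')(R, A) = Add(Mul(Mul(Add(-4, Mul(A, R)), R), A), 36) = Add(Mul(Mul(R, Add(-4, Mul(A, R))), A), 36) = Add(Mul(A, R, Add(-4, Mul(A, R))), 36) = Add(36, Mul(A, R, Add(-4, Mul(A, R)))))
Function('E')(z, f) = Add(Rational(-20, 3), Mul(Rational(1, 3), f), Mul(Rational(1, 3), z)) (Function('E')(z, f) = Add(5, Mul(Rational(1, 3), Add(Add(z, f), Add(-15, Mul(5, -4))))) = Add(5, Mul(Rational(1, 3), Add(Add(f, z), Add(-15, -20)))) = Add(5, Mul(Rational(1, 3), Add(Add(f, z), -35))) = Add(5, Mul(Rational(1, 3), Add(-35, f, z))) = Add(5, Add(Rational(-35, 3), Mul(Rational(1, 3), f), Mul(Rational(1, 3), z))) = Add(Rational(-20, 3), Mul(Rational(1, 3), f), Mul(Rational(1, 3), z)))
Add(Mul(Function('E')(10, -13), Function('G')(4, -8)), -495) = Add(Mul(Add(Rational(-20, 3), Mul(Rational(1, 3), -13), Mul(Rational(1, 3), 10)), Add(36, Mul(Pow(-8, 2), Pow(4, 2)), Mul(-4, -8, 4))), -495) = Add(Mul(Add(Rational(-20, 3), Rational(-13, 3), Rational(10, 3)), Add(36, Mul(64, 16), 128)), -495) = Add(Mul(Rational(-23, 3), Add(36, 1024, 128)), -495) = Add(Mul(Rational(-23, 3), 1188), -495) = Add(-9108, -495) = -9603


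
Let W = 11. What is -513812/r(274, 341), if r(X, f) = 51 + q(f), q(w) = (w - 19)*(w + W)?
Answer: -513812/113395 ≈ -4.5312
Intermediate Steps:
q(w) = (-19 + w)*(11 + w) (q(w) = (w - 19)*(w + 11) = (-19 + w)*(11 + w))
r(X, f) = -158 + f**2 - 8*f (r(X, f) = 51 + (-209 + f**2 - 8*f) = -158 + f**2 - 8*f)
-513812/r(274, 341) = -513812/(-158 + 341**2 - 8*341) = -513812/(-158 + 116281 - 2728) = -513812/113395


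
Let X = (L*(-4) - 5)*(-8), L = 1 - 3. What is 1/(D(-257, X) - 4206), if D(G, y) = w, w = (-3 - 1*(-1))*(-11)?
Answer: -1/4184 ≈ -0.00023901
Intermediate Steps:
L = -2
X = -24 (X = (-2*(-4) - 5)*(-8) = (8 - 5)*(-8) = 3*(-8) = -24)
w = 22 (w = (-3 + 1)*(-11) = -2*(-11) = 22)
D(G, y) = 22
1/(D(-257, X) - 4206) = 1/(22 - 4206) = 1/(-4184) = -1/4184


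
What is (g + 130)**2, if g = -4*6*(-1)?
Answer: 23716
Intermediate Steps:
g = 24 (g = -24*(-1) = 24)
(g + 130)**2 = (24 + 130)**2 = 154**2 = 23716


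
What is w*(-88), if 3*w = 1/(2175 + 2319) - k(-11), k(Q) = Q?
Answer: -2175140/6741 ≈ -322.67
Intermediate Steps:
w = 49435/13482 (w = (1/(2175 + 2319) - 1*(-11))/3 = (1/4494 + 11)/3 = (1/3)*(49435/4494) = 49435/13482 ≈ 3.6667)
w*(-88) = (49435/13482)*(-88) = -2175140/6741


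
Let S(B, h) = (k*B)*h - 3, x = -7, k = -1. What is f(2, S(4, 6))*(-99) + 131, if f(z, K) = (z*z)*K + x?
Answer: 11516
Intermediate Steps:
S(B, h) = -3 - B*h (S(B, h) = (-B)*h - 3 = -B*h - 3 = -3 - B*h)
f(z, K) = -7 + K*z² (f(z, K) = (z*z)*K - 7 = z²*K - 7 = K*z² - 7 = -7 + K*z²)
f(2, S(4, 6))*(-99) + 131 = (-7 + (-3 - 1*4*6)*2²)*(-99) + 131 = (-7 + (-3 - 24)*4)*(-99) + 131 = (-7 - 27*4)*(-99) + 131 = (-7 - 108)*(-99) + 131 = -115*(-99) + 131 = 11385 + 131 = 11516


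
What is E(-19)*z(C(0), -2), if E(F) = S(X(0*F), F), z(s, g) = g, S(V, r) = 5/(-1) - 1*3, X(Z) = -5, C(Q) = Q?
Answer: 16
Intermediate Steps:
S(V, r) = -8 (S(V, r) = 5*(-1) - 3 = -5 - 3 = -8)
E(F) = -8
E(-19)*z(C(0), -2) = -8*(-2) = 16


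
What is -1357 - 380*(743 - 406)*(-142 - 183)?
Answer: 41618143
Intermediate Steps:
-1357 - 380*(743 - 406)*(-142 - 183) = -1357 - 128060*(-325) = -1357 - 380*(-109525) = -1357 + 41619500 = 41618143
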